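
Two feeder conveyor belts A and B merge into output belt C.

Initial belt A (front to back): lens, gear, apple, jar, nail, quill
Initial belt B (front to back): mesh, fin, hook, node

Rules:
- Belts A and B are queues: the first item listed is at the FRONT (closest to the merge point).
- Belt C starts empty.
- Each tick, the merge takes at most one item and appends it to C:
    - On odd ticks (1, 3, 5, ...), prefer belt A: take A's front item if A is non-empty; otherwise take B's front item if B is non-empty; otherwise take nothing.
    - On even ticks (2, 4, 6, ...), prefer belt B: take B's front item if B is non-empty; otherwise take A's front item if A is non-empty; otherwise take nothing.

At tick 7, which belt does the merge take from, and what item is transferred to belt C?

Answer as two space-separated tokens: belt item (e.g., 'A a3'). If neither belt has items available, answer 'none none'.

Answer: A jar

Derivation:
Tick 1: prefer A, take lens from A; A=[gear,apple,jar,nail,quill] B=[mesh,fin,hook,node] C=[lens]
Tick 2: prefer B, take mesh from B; A=[gear,apple,jar,nail,quill] B=[fin,hook,node] C=[lens,mesh]
Tick 3: prefer A, take gear from A; A=[apple,jar,nail,quill] B=[fin,hook,node] C=[lens,mesh,gear]
Tick 4: prefer B, take fin from B; A=[apple,jar,nail,quill] B=[hook,node] C=[lens,mesh,gear,fin]
Tick 5: prefer A, take apple from A; A=[jar,nail,quill] B=[hook,node] C=[lens,mesh,gear,fin,apple]
Tick 6: prefer B, take hook from B; A=[jar,nail,quill] B=[node] C=[lens,mesh,gear,fin,apple,hook]
Tick 7: prefer A, take jar from A; A=[nail,quill] B=[node] C=[lens,mesh,gear,fin,apple,hook,jar]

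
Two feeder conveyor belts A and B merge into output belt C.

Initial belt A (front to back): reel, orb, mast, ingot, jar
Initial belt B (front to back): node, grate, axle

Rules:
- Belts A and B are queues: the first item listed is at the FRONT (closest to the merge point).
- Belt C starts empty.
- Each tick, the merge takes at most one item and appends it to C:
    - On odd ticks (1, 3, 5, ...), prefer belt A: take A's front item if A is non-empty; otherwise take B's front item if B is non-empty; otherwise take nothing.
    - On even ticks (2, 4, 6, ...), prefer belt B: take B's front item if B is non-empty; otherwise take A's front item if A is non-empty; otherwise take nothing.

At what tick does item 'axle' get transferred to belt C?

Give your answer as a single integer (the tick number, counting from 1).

Answer: 6

Derivation:
Tick 1: prefer A, take reel from A; A=[orb,mast,ingot,jar] B=[node,grate,axle] C=[reel]
Tick 2: prefer B, take node from B; A=[orb,mast,ingot,jar] B=[grate,axle] C=[reel,node]
Tick 3: prefer A, take orb from A; A=[mast,ingot,jar] B=[grate,axle] C=[reel,node,orb]
Tick 4: prefer B, take grate from B; A=[mast,ingot,jar] B=[axle] C=[reel,node,orb,grate]
Tick 5: prefer A, take mast from A; A=[ingot,jar] B=[axle] C=[reel,node,orb,grate,mast]
Tick 6: prefer B, take axle from B; A=[ingot,jar] B=[-] C=[reel,node,orb,grate,mast,axle]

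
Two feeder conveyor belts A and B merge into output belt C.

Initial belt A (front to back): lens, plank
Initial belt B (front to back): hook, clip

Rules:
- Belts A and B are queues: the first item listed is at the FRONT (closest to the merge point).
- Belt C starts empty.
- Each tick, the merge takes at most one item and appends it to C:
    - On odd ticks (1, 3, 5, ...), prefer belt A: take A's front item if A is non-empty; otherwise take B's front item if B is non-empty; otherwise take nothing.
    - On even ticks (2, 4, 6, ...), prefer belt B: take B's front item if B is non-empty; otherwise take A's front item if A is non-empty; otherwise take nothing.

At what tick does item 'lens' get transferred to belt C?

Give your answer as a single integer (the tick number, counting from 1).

Tick 1: prefer A, take lens from A; A=[plank] B=[hook,clip] C=[lens]

Answer: 1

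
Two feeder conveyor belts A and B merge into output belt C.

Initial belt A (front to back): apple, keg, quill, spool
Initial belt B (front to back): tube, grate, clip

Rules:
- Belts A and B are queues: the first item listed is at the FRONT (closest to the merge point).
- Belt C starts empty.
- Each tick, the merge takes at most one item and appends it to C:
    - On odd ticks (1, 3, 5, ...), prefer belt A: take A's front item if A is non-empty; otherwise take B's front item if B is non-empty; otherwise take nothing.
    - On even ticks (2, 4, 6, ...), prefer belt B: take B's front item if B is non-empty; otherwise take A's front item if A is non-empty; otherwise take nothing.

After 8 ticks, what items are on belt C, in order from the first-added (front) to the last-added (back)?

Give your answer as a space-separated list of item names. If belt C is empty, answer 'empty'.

Answer: apple tube keg grate quill clip spool

Derivation:
Tick 1: prefer A, take apple from A; A=[keg,quill,spool] B=[tube,grate,clip] C=[apple]
Tick 2: prefer B, take tube from B; A=[keg,quill,spool] B=[grate,clip] C=[apple,tube]
Tick 3: prefer A, take keg from A; A=[quill,spool] B=[grate,clip] C=[apple,tube,keg]
Tick 4: prefer B, take grate from B; A=[quill,spool] B=[clip] C=[apple,tube,keg,grate]
Tick 5: prefer A, take quill from A; A=[spool] B=[clip] C=[apple,tube,keg,grate,quill]
Tick 6: prefer B, take clip from B; A=[spool] B=[-] C=[apple,tube,keg,grate,quill,clip]
Tick 7: prefer A, take spool from A; A=[-] B=[-] C=[apple,tube,keg,grate,quill,clip,spool]
Tick 8: prefer B, both empty, nothing taken; A=[-] B=[-] C=[apple,tube,keg,grate,quill,clip,spool]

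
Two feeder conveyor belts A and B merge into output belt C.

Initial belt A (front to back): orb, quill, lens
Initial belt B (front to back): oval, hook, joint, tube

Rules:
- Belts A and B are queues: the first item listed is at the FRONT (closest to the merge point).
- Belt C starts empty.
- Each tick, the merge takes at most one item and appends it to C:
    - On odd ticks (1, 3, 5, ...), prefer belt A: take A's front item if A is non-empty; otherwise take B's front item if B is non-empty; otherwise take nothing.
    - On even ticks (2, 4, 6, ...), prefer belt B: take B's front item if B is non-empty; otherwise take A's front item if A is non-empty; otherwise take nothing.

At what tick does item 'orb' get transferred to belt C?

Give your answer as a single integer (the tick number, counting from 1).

Answer: 1

Derivation:
Tick 1: prefer A, take orb from A; A=[quill,lens] B=[oval,hook,joint,tube] C=[orb]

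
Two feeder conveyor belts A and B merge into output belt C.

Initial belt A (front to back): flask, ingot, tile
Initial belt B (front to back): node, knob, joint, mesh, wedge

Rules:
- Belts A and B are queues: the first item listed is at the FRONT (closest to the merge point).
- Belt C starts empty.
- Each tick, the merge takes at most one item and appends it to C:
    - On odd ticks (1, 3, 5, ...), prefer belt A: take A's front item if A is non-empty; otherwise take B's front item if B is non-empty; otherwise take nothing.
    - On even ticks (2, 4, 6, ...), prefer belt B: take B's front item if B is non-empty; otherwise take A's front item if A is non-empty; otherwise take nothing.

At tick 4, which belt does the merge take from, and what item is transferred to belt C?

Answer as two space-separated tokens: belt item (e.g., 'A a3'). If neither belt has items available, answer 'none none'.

Tick 1: prefer A, take flask from A; A=[ingot,tile] B=[node,knob,joint,mesh,wedge] C=[flask]
Tick 2: prefer B, take node from B; A=[ingot,tile] B=[knob,joint,mesh,wedge] C=[flask,node]
Tick 3: prefer A, take ingot from A; A=[tile] B=[knob,joint,mesh,wedge] C=[flask,node,ingot]
Tick 4: prefer B, take knob from B; A=[tile] B=[joint,mesh,wedge] C=[flask,node,ingot,knob]

Answer: B knob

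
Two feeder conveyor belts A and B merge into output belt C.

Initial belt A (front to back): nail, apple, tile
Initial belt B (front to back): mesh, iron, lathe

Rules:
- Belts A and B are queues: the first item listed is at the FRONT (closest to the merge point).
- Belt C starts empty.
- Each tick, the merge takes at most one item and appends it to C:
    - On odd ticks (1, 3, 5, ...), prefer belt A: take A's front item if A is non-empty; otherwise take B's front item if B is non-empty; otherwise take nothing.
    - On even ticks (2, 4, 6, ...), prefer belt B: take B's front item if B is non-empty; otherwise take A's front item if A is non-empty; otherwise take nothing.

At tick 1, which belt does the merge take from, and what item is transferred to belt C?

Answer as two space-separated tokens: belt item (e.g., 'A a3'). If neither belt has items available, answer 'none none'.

Tick 1: prefer A, take nail from A; A=[apple,tile] B=[mesh,iron,lathe] C=[nail]

Answer: A nail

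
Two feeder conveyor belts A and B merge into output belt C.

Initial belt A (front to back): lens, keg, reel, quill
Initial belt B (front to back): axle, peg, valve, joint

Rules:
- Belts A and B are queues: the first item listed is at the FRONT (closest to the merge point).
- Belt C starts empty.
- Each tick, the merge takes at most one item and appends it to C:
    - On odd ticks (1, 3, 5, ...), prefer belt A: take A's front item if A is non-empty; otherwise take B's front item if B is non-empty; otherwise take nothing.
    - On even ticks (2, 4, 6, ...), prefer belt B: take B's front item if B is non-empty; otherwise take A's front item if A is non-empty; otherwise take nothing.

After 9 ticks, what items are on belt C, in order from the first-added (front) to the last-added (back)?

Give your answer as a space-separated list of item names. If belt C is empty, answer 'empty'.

Answer: lens axle keg peg reel valve quill joint

Derivation:
Tick 1: prefer A, take lens from A; A=[keg,reel,quill] B=[axle,peg,valve,joint] C=[lens]
Tick 2: prefer B, take axle from B; A=[keg,reel,quill] B=[peg,valve,joint] C=[lens,axle]
Tick 3: prefer A, take keg from A; A=[reel,quill] B=[peg,valve,joint] C=[lens,axle,keg]
Tick 4: prefer B, take peg from B; A=[reel,quill] B=[valve,joint] C=[lens,axle,keg,peg]
Tick 5: prefer A, take reel from A; A=[quill] B=[valve,joint] C=[lens,axle,keg,peg,reel]
Tick 6: prefer B, take valve from B; A=[quill] B=[joint] C=[lens,axle,keg,peg,reel,valve]
Tick 7: prefer A, take quill from A; A=[-] B=[joint] C=[lens,axle,keg,peg,reel,valve,quill]
Tick 8: prefer B, take joint from B; A=[-] B=[-] C=[lens,axle,keg,peg,reel,valve,quill,joint]
Tick 9: prefer A, both empty, nothing taken; A=[-] B=[-] C=[lens,axle,keg,peg,reel,valve,quill,joint]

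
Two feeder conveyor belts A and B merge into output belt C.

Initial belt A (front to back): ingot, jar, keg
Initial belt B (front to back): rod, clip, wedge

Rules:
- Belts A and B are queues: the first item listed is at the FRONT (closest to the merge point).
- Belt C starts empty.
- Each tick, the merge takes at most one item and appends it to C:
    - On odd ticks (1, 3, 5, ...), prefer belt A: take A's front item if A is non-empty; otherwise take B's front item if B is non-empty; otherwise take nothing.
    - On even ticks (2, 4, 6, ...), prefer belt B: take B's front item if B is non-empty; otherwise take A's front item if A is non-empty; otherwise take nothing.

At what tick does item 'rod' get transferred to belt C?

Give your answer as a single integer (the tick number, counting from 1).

Tick 1: prefer A, take ingot from A; A=[jar,keg] B=[rod,clip,wedge] C=[ingot]
Tick 2: prefer B, take rod from B; A=[jar,keg] B=[clip,wedge] C=[ingot,rod]

Answer: 2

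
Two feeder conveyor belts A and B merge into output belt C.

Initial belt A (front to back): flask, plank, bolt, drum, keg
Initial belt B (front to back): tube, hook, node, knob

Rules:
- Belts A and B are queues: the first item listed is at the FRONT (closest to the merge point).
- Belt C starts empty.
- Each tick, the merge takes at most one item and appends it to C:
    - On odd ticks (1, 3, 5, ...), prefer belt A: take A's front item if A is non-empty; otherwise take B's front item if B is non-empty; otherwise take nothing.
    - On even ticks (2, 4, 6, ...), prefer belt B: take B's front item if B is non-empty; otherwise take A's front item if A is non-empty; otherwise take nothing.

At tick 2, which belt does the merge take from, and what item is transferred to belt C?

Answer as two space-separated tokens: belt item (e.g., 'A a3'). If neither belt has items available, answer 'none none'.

Tick 1: prefer A, take flask from A; A=[plank,bolt,drum,keg] B=[tube,hook,node,knob] C=[flask]
Tick 2: prefer B, take tube from B; A=[plank,bolt,drum,keg] B=[hook,node,knob] C=[flask,tube]

Answer: B tube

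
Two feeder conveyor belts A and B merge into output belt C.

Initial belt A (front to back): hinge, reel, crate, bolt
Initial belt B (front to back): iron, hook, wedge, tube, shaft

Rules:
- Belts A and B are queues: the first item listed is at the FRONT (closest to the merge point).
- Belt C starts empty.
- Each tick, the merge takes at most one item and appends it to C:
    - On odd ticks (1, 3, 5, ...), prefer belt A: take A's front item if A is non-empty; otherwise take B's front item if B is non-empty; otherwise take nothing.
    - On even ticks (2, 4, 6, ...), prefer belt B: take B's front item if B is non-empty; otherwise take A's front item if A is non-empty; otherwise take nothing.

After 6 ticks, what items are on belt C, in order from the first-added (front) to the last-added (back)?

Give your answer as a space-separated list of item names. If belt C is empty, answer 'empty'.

Tick 1: prefer A, take hinge from A; A=[reel,crate,bolt] B=[iron,hook,wedge,tube,shaft] C=[hinge]
Tick 2: prefer B, take iron from B; A=[reel,crate,bolt] B=[hook,wedge,tube,shaft] C=[hinge,iron]
Tick 3: prefer A, take reel from A; A=[crate,bolt] B=[hook,wedge,tube,shaft] C=[hinge,iron,reel]
Tick 4: prefer B, take hook from B; A=[crate,bolt] B=[wedge,tube,shaft] C=[hinge,iron,reel,hook]
Tick 5: prefer A, take crate from A; A=[bolt] B=[wedge,tube,shaft] C=[hinge,iron,reel,hook,crate]
Tick 6: prefer B, take wedge from B; A=[bolt] B=[tube,shaft] C=[hinge,iron,reel,hook,crate,wedge]

Answer: hinge iron reel hook crate wedge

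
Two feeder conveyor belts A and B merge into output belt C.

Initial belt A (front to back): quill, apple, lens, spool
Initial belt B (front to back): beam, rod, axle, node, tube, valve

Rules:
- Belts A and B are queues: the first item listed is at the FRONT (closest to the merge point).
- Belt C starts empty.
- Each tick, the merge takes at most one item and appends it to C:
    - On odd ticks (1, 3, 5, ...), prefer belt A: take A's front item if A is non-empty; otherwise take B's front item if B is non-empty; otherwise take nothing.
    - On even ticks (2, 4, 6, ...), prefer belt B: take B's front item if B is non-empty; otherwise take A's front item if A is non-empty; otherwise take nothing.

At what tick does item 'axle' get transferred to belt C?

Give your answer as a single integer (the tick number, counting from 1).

Answer: 6

Derivation:
Tick 1: prefer A, take quill from A; A=[apple,lens,spool] B=[beam,rod,axle,node,tube,valve] C=[quill]
Tick 2: prefer B, take beam from B; A=[apple,lens,spool] B=[rod,axle,node,tube,valve] C=[quill,beam]
Tick 3: prefer A, take apple from A; A=[lens,spool] B=[rod,axle,node,tube,valve] C=[quill,beam,apple]
Tick 4: prefer B, take rod from B; A=[lens,spool] B=[axle,node,tube,valve] C=[quill,beam,apple,rod]
Tick 5: prefer A, take lens from A; A=[spool] B=[axle,node,tube,valve] C=[quill,beam,apple,rod,lens]
Tick 6: prefer B, take axle from B; A=[spool] B=[node,tube,valve] C=[quill,beam,apple,rod,lens,axle]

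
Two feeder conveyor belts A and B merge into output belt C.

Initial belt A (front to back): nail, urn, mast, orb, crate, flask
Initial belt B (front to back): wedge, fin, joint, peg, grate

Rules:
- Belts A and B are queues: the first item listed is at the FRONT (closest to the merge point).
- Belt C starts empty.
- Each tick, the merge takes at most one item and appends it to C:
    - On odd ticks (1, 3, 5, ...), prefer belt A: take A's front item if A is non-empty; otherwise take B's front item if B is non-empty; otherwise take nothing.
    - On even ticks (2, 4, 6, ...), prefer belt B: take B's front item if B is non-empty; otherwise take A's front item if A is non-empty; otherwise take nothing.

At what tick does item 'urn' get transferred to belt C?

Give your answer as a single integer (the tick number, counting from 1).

Tick 1: prefer A, take nail from A; A=[urn,mast,orb,crate,flask] B=[wedge,fin,joint,peg,grate] C=[nail]
Tick 2: prefer B, take wedge from B; A=[urn,mast,orb,crate,flask] B=[fin,joint,peg,grate] C=[nail,wedge]
Tick 3: prefer A, take urn from A; A=[mast,orb,crate,flask] B=[fin,joint,peg,grate] C=[nail,wedge,urn]

Answer: 3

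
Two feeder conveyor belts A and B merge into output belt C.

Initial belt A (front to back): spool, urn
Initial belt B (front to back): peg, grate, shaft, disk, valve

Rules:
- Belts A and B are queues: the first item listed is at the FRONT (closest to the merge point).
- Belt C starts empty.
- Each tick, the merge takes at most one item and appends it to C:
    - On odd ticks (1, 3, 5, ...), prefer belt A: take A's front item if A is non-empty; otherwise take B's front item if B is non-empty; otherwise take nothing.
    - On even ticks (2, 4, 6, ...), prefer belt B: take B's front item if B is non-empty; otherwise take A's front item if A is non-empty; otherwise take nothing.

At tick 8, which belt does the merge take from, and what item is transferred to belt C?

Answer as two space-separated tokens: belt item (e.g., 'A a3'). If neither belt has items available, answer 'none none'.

Tick 1: prefer A, take spool from A; A=[urn] B=[peg,grate,shaft,disk,valve] C=[spool]
Tick 2: prefer B, take peg from B; A=[urn] B=[grate,shaft,disk,valve] C=[spool,peg]
Tick 3: prefer A, take urn from A; A=[-] B=[grate,shaft,disk,valve] C=[spool,peg,urn]
Tick 4: prefer B, take grate from B; A=[-] B=[shaft,disk,valve] C=[spool,peg,urn,grate]
Tick 5: prefer A, take shaft from B; A=[-] B=[disk,valve] C=[spool,peg,urn,grate,shaft]
Tick 6: prefer B, take disk from B; A=[-] B=[valve] C=[spool,peg,urn,grate,shaft,disk]
Tick 7: prefer A, take valve from B; A=[-] B=[-] C=[spool,peg,urn,grate,shaft,disk,valve]
Tick 8: prefer B, both empty, nothing taken; A=[-] B=[-] C=[spool,peg,urn,grate,shaft,disk,valve]

Answer: none none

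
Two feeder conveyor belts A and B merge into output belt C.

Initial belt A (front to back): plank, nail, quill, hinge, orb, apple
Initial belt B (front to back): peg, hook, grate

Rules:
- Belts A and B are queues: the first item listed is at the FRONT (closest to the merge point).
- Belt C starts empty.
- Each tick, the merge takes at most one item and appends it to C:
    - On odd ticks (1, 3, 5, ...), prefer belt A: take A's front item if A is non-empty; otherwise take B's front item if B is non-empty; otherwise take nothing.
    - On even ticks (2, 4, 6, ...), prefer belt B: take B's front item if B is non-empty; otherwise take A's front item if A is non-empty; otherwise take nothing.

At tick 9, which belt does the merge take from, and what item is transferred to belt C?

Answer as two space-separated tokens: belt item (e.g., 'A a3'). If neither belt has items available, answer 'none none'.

Answer: A apple

Derivation:
Tick 1: prefer A, take plank from A; A=[nail,quill,hinge,orb,apple] B=[peg,hook,grate] C=[plank]
Tick 2: prefer B, take peg from B; A=[nail,quill,hinge,orb,apple] B=[hook,grate] C=[plank,peg]
Tick 3: prefer A, take nail from A; A=[quill,hinge,orb,apple] B=[hook,grate] C=[plank,peg,nail]
Tick 4: prefer B, take hook from B; A=[quill,hinge,orb,apple] B=[grate] C=[plank,peg,nail,hook]
Tick 5: prefer A, take quill from A; A=[hinge,orb,apple] B=[grate] C=[plank,peg,nail,hook,quill]
Tick 6: prefer B, take grate from B; A=[hinge,orb,apple] B=[-] C=[plank,peg,nail,hook,quill,grate]
Tick 7: prefer A, take hinge from A; A=[orb,apple] B=[-] C=[plank,peg,nail,hook,quill,grate,hinge]
Tick 8: prefer B, take orb from A; A=[apple] B=[-] C=[plank,peg,nail,hook,quill,grate,hinge,orb]
Tick 9: prefer A, take apple from A; A=[-] B=[-] C=[plank,peg,nail,hook,quill,grate,hinge,orb,apple]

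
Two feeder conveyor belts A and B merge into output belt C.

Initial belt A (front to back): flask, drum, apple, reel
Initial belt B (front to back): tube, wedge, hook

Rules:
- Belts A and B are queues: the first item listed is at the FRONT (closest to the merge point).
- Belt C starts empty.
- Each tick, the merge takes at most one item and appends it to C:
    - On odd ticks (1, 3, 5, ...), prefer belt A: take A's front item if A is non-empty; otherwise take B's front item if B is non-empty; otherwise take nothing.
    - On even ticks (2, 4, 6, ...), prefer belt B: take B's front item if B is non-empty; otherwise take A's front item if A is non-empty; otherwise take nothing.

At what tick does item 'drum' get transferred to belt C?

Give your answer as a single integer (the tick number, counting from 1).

Tick 1: prefer A, take flask from A; A=[drum,apple,reel] B=[tube,wedge,hook] C=[flask]
Tick 2: prefer B, take tube from B; A=[drum,apple,reel] B=[wedge,hook] C=[flask,tube]
Tick 3: prefer A, take drum from A; A=[apple,reel] B=[wedge,hook] C=[flask,tube,drum]

Answer: 3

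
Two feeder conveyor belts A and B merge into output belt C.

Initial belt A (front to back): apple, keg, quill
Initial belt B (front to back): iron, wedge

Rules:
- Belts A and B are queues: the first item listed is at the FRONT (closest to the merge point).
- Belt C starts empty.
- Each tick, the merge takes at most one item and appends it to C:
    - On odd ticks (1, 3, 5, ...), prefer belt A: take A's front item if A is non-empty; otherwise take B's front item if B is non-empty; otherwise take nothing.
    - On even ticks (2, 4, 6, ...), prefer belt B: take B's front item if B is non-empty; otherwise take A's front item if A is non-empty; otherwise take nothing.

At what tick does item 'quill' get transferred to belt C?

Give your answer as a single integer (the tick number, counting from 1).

Tick 1: prefer A, take apple from A; A=[keg,quill] B=[iron,wedge] C=[apple]
Tick 2: prefer B, take iron from B; A=[keg,quill] B=[wedge] C=[apple,iron]
Tick 3: prefer A, take keg from A; A=[quill] B=[wedge] C=[apple,iron,keg]
Tick 4: prefer B, take wedge from B; A=[quill] B=[-] C=[apple,iron,keg,wedge]
Tick 5: prefer A, take quill from A; A=[-] B=[-] C=[apple,iron,keg,wedge,quill]

Answer: 5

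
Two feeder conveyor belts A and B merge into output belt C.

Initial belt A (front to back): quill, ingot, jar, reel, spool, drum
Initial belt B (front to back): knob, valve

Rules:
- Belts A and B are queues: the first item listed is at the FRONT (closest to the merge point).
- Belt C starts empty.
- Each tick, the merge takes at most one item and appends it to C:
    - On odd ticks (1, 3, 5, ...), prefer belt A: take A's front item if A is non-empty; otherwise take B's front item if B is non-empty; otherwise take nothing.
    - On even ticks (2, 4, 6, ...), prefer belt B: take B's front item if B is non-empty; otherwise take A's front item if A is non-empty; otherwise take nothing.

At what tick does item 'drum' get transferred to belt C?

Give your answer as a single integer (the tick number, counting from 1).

Answer: 8

Derivation:
Tick 1: prefer A, take quill from A; A=[ingot,jar,reel,spool,drum] B=[knob,valve] C=[quill]
Tick 2: prefer B, take knob from B; A=[ingot,jar,reel,spool,drum] B=[valve] C=[quill,knob]
Tick 3: prefer A, take ingot from A; A=[jar,reel,spool,drum] B=[valve] C=[quill,knob,ingot]
Tick 4: prefer B, take valve from B; A=[jar,reel,spool,drum] B=[-] C=[quill,knob,ingot,valve]
Tick 5: prefer A, take jar from A; A=[reel,spool,drum] B=[-] C=[quill,knob,ingot,valve,jar]
Tick 6: prefer B, take reel from A; A=[spool,drum] B=[-] C=[quill,knob,ingot,valve,jar,reel]
Tick 7: prefer A, take spool from A; A=[drum] B=[-] C=[quill,knob,ingot,valve,jar,reel,spool]
Tick 8: prefer B, take drum from A; A=[-] B=[-] C=[quill,knob,ingot,valve,jar,reel,spool,drum]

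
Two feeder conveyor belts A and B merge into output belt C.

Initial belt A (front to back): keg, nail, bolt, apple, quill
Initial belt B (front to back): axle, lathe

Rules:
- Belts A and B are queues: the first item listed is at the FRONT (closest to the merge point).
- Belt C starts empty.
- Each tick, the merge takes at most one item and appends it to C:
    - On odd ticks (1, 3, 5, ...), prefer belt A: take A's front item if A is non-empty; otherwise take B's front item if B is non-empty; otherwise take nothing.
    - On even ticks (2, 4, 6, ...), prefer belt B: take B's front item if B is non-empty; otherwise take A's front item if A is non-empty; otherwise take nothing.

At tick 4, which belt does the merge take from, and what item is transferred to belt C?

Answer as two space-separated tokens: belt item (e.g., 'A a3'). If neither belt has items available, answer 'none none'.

Answer: B lathe

Derivation:
Tick 1: prefer A, take keg from A; A=[nail,bolt,apple,quill] B=[axle,lathe] C=[keg]
Tick 2: prefer B, take axle from B; A=[nail,bolt,apple,quill] B=[lathe] C=[keg,axle]
Tick 3: prefer A, take nail from A; A=[bolt,apple,quill] B=[lathe] C=[keg,axle,nail]
Tick 4: prefer B, take lathe from B; A=[bolt,apple,quill] B=[-] C=[keg,axle,nail,lathe]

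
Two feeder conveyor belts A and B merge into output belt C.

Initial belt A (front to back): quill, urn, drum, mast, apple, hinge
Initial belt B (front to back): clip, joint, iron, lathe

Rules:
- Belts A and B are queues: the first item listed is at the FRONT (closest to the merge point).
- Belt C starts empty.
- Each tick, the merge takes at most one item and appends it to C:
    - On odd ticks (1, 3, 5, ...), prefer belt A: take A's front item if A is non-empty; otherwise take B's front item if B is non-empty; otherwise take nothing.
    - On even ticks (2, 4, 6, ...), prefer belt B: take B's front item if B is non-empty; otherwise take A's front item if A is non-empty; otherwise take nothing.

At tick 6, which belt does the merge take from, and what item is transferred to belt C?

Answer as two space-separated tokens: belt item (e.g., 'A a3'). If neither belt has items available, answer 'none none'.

Answer: B iron

Derivation:
Tick 1: prefer A, take quill from A; A=[urn,drum,mast,apple,hinge] B=[clip,joint,iron,lathe] C=[quill]
Tick 2: prefer B, take clip from B; A=[urn,drum,mast,apple,hinge] B=[joint,iron,lathe] C=[quill,clip]
Tick 3: prefer A, take urn from A; A=[drum,mast,apple,hinge] B=[joint,iron,lathe] C=[quill,clip,urn]
Tick 4: prefer B, take joint from B; A=[drum,mast,apple,hinge] B=[iron,lathe] C=[quill,clip,urn,joint]
Tick 5: prefer A, take drum from A; A=[mast,apple,hinge] B=[iron,lathe] C=[quill,clip,urn,joint,drum]
Tick 6: prefer B, take iron from B; A=[mast,apple,hinge] B=[lathe] C=[quill,clip,urn,joint,drum,iron]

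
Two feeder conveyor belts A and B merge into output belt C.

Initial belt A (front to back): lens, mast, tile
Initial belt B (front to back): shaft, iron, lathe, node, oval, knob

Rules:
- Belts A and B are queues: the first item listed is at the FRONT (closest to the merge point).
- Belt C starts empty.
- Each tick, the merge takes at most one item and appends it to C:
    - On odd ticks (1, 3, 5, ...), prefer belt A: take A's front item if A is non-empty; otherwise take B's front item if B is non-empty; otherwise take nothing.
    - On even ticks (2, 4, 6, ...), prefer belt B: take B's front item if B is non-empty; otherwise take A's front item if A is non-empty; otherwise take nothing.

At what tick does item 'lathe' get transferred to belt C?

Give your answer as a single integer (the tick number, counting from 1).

Answer: 6

Derivation:
Tick 1: prefer A, take lens from A; A=[mast,tile] B=[shaft,iron,lathe,node,oval,knob] C=[lens]
Tick 2: prefer B, take shaft from B; A=[mast,tile] B=[iron,lathe,node,oval,knob] C=[lens,shaft]
Tick 3: prefer A, take mast from A; A=[tile] B=[iron,lathe,node,oval,knob] C=[lens,shaft,mast]
Tick 4: prefer B, take iron from B; A=[tile] B=[lathe,node,oval,knob] C=[lens,shaft,mast,iron]
Tick 5: prefer A, take tile from A; A=[-] B=[lathe,node,oval,knob] C=[lens,shaft,mast,iron,tile]
Tick 6: prefer B, take lathe from B; A=[-] B=[node,oval,knob] C=[lens,shaft,mast,iron,tile,lathe]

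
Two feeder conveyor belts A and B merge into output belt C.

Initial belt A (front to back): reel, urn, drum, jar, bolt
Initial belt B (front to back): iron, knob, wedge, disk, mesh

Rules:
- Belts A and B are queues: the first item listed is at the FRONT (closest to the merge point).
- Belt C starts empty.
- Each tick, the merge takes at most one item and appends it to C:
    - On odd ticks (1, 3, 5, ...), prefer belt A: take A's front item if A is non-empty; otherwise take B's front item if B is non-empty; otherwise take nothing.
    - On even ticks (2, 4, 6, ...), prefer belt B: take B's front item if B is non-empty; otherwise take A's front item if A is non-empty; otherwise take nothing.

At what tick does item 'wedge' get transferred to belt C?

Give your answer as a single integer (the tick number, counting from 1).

Tick 1: prefer A, take reel from A; A=[urn,drum,jar,bolt] B=[iron,knob,wedge,disk,mesh] C=[reel]
Tick 2: prefer B, take iron from B; A=[urn,drum,jar,bolt] B=[knob,wedge,disk,mesh] C=[reel,iron]
Tick 3: prefer A, take urn from A; A=[drum,jar,bolt] B=[knob,wedge,disk,mesh] C=[reel,iron,urn]
Tick 4: prefer B, take knob from B; A=[drum,jar,bolt] B=[wedge,disk,mesh] C=[reel,iron,urn,knob]
Tick 5: prefer A, take drum from A; A=[jar,bolt] B=[wedge,disk,mesh] C=[reel,iron,urn,knob,drum]
Tick 6: prefer B, take wedge from B; A=[jar,bolt] B=[disk,mesh] C=[reel,iron,urn,knob,drum,wedge]

Answer: 6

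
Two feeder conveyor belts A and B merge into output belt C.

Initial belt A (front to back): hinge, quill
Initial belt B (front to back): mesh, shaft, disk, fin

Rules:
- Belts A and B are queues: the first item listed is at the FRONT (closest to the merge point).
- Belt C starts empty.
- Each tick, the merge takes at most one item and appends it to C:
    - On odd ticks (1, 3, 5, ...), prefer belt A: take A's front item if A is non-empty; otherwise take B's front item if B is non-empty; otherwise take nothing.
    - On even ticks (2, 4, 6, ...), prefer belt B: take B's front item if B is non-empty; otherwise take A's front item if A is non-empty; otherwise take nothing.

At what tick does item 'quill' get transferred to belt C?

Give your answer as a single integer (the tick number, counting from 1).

Answer: 3

Derivation:
Tick 1: prefer A, take hinge from A; A=[quill] B=[mesh,shaft,disk,fin] C=[hinge]
Tick 2: prefer B, take mesh from B; A=[quill] B=[shaft,disk,fin] C=[hinge,mesh]
Tick 3: prefer A, take quill from A; A=[-] B=[shaft,disk,fin] C=[hinge,mesh,quill]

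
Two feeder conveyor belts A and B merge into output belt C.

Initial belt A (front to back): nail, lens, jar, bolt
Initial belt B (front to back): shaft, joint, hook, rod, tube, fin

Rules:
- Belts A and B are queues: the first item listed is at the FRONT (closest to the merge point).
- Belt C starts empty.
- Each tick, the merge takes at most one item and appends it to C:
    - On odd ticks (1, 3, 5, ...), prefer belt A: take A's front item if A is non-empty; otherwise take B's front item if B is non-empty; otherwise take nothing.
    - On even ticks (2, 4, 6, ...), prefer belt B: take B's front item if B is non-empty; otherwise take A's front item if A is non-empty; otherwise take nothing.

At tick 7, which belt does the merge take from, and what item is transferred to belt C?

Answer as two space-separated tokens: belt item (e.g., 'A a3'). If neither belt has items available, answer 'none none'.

Answer: A bolt

Derivation:
Tick 1: prefer A, take nail from A; A=[lens,jar,bolt] B=[shaft,joint,hook,rod,tube,fin] C=[nail]
Tick 2: prefer B, take shaft from B; A=[lens,jar,bolt] B=[joint,hook,rod,tube,fin] C=[nail,shaft]
Tick 3: prefer A, take lens from A; A=[jar,bolt] B=[joint,hook,rod,tube,fin] C=[nail,shaft,lens]
Tick 4: prefer B, take joint from B; A=[jar,bolt] B=[hook,rod,tube,fin] C=[nail,shaft,lens,joint]
Tick 5: prefer A, take jar from A; A=[bolt] B=[hook,rod,tube,fin] C=[nail,shaft,lens,joint,jar]
Tick 6: prefer B, take hook from B; A=[bolt] B=[rod,tube,fin] C=[nail,shaft,lens,joint,jar,hook]
Tick 7: prefer A, take bolt from A; A=[-] B=[rod,tube,fin] C=[nail,shaft,lens,joint,jar,hook,bolt]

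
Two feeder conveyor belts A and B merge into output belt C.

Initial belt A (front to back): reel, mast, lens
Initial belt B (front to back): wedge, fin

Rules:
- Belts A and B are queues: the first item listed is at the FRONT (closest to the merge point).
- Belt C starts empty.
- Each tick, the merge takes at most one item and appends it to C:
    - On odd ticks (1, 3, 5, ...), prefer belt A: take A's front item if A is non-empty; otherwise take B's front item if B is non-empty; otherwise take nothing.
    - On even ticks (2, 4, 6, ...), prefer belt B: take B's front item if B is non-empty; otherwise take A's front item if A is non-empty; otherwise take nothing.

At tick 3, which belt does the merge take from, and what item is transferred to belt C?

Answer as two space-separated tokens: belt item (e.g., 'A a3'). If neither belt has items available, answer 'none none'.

Answer: A mast

Derivation:
Tick 1: prefer A, take reel from A; A=[mast,lens] B=[wedge,fin] C=[reel]
Tick 2: prefer B, take wedge from B; A=[mast,lens] B=[fin] C=[reel,wedge]
Tick 3: prefer A, take mast from A; A=[lens] B=[fin] C=[reel,wedge,mast]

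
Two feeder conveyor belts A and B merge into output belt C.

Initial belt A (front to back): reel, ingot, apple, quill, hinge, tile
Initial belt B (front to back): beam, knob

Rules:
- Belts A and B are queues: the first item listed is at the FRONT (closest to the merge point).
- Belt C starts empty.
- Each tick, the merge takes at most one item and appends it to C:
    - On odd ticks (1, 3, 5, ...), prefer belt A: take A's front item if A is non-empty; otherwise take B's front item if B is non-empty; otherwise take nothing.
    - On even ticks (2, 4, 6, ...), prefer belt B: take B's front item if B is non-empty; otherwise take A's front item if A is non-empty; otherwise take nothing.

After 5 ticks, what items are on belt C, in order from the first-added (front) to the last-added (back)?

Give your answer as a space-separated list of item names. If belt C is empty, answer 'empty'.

Tick 1: prefer A, take reel from A; A=[ingot,apple,quill,hinge,tile] B=[beam,knob] C=[reel]
Tick 2: prefer B, take beam from B; A=[ingot,apple,quill,hinge,tile] B=[knob] C=[reel,beam]
Tick 3: prefer A, take ingot from A; A=[apple,quill,hinge,tile] B=[knob] C=[reel,beam,ingot]
Tick 4: prefer B, take knob from B; A=[apple,quill,hinge,tile] B=[-] C=[reel,beam,ingot,knob]
Tick 5: prefer A, take apple from A; A=[quill,hinge,tile] B=[-] C=[reel,beam,ingot,knob,apple]

Answer: reel beam ingot knob apple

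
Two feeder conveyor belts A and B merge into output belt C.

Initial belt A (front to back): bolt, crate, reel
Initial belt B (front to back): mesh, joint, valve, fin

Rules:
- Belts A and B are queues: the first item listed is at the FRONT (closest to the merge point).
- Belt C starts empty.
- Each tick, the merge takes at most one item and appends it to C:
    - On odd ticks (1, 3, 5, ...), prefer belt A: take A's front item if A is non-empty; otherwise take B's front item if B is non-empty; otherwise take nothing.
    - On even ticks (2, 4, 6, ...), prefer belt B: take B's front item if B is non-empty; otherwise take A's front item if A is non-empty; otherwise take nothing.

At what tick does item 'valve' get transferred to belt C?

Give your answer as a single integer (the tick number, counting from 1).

Answer: 6

Derivation:
Tick 1: prefer A, take bolt from A; A=[crate,reel] B=[mesh,joint,valve,fin] C=[bolt]
Tick 2: prefer B, take mesh from B; A=[crate,reel] B=[joint,valve,fin] C=[bolt,mesh]
Tick 3: prefer A, take crate from A; A=[reel] B=[joint,valve,fin] C=[bolt,mesh,crate]
Tick 4: prefer B, take joint from B; A=[reel] B=[valve,fin] C=[bolt,mesh,crate,joint]
Tick 5: prefer A, take reel from A; A=[-] B=[valve,fin] C=[bolt,mesh,crate,joint,reel]
Tick 6: prefer B, take valve from B; A=[-] B=[fin] C=[bolt,mesh,crate,joint,reel,valve]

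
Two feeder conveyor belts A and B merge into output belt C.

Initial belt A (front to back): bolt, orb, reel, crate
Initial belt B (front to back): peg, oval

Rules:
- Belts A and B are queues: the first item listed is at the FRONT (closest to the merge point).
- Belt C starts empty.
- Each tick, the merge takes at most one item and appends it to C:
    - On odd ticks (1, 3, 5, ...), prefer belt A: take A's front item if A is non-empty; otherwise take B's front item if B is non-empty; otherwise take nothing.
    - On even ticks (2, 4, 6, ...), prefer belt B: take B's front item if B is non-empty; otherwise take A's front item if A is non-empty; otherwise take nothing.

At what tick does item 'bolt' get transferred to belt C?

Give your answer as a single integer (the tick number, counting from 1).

Answer: 1

Derivation:
Tick 1: prefer A, take bolt from A; A=[orb,reel,crate] B=[peg,oval] C=[bolt]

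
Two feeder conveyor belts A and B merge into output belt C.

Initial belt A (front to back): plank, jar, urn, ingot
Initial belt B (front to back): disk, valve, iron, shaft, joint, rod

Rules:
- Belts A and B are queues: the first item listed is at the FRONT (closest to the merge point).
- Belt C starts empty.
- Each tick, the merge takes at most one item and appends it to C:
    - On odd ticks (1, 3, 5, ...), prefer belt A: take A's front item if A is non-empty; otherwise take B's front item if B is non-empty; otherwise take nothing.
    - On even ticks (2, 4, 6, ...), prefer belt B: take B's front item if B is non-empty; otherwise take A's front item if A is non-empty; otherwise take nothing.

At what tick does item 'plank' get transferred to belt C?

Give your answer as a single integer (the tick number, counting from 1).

Tick 1: prefer A, take plank from A; A=[jar,urn,ingot] B=[disk,valve,iron,shaft,joint,rod] C=[plank]

Answer: 1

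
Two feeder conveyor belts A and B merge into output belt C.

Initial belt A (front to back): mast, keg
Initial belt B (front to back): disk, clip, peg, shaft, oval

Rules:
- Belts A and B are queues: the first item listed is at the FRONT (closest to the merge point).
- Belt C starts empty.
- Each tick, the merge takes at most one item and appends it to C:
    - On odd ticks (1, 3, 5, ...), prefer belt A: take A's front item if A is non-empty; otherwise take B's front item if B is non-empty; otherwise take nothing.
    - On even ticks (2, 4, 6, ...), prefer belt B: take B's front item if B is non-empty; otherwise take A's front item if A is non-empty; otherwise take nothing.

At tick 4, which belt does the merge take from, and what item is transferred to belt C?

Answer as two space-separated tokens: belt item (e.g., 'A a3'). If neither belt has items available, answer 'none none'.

Tick 1: prefer A, take mast from A; A=[keg] B=[disk,clip,peg,shaft,oval] C=[mast]
Tick 2: prefer B, take disk from B; A=[keg] B=[clip,peg,shaft,oval] C=[mast,disk]
Tick 3: prefer A, take keg from A; A=[-] B=[clip,peg,shaft,oval] C=[mast,disk,keg]
Tick 4: prefer B, take clip from B; A=[-] B=[peg,shaft,oval] C=[mast,disk,keg,clip]

Answer: B clip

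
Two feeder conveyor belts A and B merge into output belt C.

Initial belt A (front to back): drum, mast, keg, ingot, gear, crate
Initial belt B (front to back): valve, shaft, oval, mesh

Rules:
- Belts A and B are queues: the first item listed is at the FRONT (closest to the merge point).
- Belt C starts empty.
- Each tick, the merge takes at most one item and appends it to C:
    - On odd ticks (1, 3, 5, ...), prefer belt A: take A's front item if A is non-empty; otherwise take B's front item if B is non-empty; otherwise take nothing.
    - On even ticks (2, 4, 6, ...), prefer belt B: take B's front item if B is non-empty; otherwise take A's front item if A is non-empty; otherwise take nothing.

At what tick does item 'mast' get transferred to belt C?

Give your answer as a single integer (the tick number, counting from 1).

Tick 1: prefer A, take drum from A; A=[mast,keg,ingot,gear,crate] B=[valve,shaft,oval,mesh] C=[drum]
Tick 2: prefer B, take valve from B; A=[mast,keg,ingot,gear,crate] B=[shaft,oval,mesh] C=[drum,valve]
Tick 3: prefer A, take mast from A; A=[keg,ingot,gear,crate] B=[shaft,oval,mesh] C=[drum,valve,mast]

Answer: 3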